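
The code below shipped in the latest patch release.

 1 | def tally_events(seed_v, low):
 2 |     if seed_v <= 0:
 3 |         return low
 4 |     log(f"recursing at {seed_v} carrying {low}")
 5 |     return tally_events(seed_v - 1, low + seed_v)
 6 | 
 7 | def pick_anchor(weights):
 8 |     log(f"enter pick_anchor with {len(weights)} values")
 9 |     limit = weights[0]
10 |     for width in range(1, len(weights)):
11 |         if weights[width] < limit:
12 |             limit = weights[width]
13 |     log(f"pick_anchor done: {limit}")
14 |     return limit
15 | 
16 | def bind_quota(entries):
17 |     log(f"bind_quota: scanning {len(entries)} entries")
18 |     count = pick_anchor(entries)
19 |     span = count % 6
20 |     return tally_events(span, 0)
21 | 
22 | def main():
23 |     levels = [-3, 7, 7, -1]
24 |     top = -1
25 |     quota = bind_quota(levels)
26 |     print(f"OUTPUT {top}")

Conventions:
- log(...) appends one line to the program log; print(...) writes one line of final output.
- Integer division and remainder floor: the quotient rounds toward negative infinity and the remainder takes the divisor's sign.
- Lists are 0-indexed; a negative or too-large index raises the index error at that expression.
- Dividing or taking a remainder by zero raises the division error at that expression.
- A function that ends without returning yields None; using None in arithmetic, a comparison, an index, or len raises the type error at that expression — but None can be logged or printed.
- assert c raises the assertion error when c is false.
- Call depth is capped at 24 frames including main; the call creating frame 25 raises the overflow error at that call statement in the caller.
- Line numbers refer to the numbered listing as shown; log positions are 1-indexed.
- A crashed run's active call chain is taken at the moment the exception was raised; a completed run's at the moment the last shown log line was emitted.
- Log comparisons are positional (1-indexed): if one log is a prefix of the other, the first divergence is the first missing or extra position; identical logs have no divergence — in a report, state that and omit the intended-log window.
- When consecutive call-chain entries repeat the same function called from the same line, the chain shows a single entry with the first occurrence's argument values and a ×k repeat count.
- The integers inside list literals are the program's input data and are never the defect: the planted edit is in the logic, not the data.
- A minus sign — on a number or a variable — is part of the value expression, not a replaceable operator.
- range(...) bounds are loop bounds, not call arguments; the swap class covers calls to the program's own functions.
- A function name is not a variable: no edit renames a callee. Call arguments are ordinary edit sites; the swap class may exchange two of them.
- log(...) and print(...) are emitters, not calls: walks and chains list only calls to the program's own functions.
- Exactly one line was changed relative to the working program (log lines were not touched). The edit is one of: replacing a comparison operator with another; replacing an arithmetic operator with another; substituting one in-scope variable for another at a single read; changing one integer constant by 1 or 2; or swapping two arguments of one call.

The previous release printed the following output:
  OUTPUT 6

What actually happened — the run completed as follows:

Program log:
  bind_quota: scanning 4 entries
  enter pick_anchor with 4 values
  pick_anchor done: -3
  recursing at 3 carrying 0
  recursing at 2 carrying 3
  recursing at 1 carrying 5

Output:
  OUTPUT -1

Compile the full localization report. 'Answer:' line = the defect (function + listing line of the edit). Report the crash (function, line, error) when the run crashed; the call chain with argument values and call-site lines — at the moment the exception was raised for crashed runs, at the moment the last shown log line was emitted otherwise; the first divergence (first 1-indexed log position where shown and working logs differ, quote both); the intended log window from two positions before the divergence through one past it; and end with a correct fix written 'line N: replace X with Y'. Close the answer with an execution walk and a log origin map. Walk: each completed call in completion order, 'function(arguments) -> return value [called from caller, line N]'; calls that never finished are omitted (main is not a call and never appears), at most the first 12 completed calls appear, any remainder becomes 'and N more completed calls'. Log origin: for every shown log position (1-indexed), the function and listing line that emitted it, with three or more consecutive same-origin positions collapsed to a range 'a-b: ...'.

Answer: the defect is in main at line 26.
Key observation: Log streams are identical — the defect surfaces only in the printed output.
Call chain: main -> bind_quota([-3, 7, 7, -1]) (called at line 25) -> tally_events(3, 0) (called at line 20) -> tally_events(2, 3) (called at line 5) ×2.
First divergence: none — the logs agree in full.
Execution walk:
  pick_anchor([-3, 7, 7, -1]) -> -3  [called from bind_quota, line 18]
  tally_events(0, 6) -> 6  [called from tally_events, line 5]
  tally_events(1, 5) -> 6  [called from tally_events, line 5]
  tally_events(2, 3) -> 6  [called from tally_events, line 5]
  tally_events(3, 0) -> 6  [called from bind_quota, line 20]
  bind_quota([-3, 7, 7, -1]) -> 6  [called from main, line 25]
Log origins:
  1: from bind_quota, line 17
  2: from pick_anchor, line 8
  3: from pick_anchor, line 13
  4-6: from tally_events, line 4
A correct fix: line 26: replace `top` with `quota`.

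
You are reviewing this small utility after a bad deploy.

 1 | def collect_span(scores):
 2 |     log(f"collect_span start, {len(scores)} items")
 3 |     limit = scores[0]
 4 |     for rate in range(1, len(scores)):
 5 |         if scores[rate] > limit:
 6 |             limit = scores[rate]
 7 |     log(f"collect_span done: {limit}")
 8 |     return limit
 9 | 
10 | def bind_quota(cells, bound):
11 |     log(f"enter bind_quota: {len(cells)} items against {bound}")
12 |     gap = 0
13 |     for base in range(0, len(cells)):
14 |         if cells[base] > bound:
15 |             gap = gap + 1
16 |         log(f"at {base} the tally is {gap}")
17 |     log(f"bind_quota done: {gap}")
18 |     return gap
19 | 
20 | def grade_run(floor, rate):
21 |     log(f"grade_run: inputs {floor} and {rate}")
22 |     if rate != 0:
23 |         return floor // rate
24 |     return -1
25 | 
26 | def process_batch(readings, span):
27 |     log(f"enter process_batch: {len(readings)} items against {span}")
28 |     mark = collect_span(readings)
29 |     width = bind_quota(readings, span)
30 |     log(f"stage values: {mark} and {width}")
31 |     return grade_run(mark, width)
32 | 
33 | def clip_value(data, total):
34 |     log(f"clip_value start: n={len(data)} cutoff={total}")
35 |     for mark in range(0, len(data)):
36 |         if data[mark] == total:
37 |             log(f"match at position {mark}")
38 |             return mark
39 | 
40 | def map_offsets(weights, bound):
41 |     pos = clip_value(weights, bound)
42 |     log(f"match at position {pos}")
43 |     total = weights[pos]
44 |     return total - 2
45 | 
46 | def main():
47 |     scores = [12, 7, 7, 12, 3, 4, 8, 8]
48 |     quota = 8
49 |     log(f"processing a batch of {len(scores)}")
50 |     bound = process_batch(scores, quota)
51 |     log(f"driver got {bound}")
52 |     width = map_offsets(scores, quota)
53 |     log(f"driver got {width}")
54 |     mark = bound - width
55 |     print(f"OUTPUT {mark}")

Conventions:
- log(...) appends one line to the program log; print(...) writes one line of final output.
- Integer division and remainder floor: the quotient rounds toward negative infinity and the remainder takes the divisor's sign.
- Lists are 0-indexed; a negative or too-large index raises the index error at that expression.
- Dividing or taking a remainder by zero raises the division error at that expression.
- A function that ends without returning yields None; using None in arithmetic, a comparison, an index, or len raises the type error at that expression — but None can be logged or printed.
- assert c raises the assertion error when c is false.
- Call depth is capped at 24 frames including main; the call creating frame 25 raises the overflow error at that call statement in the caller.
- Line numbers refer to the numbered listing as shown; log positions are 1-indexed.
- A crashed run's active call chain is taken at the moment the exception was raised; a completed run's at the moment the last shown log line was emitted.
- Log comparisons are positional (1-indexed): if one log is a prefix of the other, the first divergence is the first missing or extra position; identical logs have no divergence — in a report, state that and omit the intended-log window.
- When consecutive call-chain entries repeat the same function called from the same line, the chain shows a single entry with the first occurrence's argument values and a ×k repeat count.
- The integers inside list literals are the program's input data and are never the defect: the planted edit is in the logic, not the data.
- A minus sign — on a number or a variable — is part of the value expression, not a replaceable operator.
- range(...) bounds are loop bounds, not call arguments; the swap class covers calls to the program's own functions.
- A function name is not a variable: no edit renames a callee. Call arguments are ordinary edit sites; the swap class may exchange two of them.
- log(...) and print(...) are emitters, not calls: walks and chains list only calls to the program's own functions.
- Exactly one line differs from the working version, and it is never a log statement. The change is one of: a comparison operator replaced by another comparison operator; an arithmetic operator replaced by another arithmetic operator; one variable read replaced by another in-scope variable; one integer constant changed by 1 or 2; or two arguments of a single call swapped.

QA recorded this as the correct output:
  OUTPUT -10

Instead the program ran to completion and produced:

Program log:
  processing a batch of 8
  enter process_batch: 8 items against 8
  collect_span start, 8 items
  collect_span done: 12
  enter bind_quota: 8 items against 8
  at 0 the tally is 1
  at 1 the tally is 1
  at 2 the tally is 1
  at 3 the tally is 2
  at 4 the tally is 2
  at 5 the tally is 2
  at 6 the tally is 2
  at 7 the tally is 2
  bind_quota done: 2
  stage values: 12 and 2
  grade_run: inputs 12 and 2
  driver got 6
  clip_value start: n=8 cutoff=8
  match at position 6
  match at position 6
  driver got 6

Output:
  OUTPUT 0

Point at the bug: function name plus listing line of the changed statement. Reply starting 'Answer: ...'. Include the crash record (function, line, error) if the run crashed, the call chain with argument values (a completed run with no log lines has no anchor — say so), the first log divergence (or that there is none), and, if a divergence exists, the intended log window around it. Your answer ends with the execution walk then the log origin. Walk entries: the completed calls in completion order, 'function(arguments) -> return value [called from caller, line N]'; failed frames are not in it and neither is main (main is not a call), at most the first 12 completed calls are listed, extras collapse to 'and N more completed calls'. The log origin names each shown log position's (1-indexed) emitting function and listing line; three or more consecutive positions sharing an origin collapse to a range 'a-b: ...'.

Answer: the defect is in map_offsets at line 44.
Core observation: Everything matches until log position 21, which reads 'driver got 6' in place of 'driver got 16'.
Call chain: main.
First divergence: position 21; shown 'driver got 6' vs intended 'driver got 16'.
Intended log window:
  19: match at position 6
  20: match at position 6
  21: driver got 16
Execution walk:
  collect_span([12, 7, 7, 12, 3, 4, 8, 8]) -> 12  [called from process_batch, line 28]
  bind_quota([12, 7, 7, 12, 3, 4, 8, 8], 8) -> 2  [called from process_batch, line 29]
  grade_run(12, 2) -> 6  [called from process_batch, line 31]
  process_batch([12, 7, 7, 12, 3, 4, 8, 8], 8) -> 6  [called from main, line 50]
  clip_value([12, 7, 7, 12, 3, 4, 8, 8], 8) -> 6  [called from map_offsets, line 41]
  map_offsets([12, 7, 7, 12, 3, 4, 8, 8], 8) -> 6  [called from main, line 52]
Origin of each log line:
  1: logged in main at line 49
  2: logged in process_batch at line 27
  3: logged in collect_span at line 2
  4: logged in collect_span at line 7
  5: logged in bind_quota at line 11
  6-13: logged in bind_quota at line 16
  14: logged in bind_quota at line 17
  15: logged in process_batch at line 30
  16: logged in grade_run at line 21
  17: logged in main at line 51
  18: logged in clip_value at line 34
  19: logged in clip_value at line 37
  20: logged in map_offsets at line 42
  21: logged in main at line 53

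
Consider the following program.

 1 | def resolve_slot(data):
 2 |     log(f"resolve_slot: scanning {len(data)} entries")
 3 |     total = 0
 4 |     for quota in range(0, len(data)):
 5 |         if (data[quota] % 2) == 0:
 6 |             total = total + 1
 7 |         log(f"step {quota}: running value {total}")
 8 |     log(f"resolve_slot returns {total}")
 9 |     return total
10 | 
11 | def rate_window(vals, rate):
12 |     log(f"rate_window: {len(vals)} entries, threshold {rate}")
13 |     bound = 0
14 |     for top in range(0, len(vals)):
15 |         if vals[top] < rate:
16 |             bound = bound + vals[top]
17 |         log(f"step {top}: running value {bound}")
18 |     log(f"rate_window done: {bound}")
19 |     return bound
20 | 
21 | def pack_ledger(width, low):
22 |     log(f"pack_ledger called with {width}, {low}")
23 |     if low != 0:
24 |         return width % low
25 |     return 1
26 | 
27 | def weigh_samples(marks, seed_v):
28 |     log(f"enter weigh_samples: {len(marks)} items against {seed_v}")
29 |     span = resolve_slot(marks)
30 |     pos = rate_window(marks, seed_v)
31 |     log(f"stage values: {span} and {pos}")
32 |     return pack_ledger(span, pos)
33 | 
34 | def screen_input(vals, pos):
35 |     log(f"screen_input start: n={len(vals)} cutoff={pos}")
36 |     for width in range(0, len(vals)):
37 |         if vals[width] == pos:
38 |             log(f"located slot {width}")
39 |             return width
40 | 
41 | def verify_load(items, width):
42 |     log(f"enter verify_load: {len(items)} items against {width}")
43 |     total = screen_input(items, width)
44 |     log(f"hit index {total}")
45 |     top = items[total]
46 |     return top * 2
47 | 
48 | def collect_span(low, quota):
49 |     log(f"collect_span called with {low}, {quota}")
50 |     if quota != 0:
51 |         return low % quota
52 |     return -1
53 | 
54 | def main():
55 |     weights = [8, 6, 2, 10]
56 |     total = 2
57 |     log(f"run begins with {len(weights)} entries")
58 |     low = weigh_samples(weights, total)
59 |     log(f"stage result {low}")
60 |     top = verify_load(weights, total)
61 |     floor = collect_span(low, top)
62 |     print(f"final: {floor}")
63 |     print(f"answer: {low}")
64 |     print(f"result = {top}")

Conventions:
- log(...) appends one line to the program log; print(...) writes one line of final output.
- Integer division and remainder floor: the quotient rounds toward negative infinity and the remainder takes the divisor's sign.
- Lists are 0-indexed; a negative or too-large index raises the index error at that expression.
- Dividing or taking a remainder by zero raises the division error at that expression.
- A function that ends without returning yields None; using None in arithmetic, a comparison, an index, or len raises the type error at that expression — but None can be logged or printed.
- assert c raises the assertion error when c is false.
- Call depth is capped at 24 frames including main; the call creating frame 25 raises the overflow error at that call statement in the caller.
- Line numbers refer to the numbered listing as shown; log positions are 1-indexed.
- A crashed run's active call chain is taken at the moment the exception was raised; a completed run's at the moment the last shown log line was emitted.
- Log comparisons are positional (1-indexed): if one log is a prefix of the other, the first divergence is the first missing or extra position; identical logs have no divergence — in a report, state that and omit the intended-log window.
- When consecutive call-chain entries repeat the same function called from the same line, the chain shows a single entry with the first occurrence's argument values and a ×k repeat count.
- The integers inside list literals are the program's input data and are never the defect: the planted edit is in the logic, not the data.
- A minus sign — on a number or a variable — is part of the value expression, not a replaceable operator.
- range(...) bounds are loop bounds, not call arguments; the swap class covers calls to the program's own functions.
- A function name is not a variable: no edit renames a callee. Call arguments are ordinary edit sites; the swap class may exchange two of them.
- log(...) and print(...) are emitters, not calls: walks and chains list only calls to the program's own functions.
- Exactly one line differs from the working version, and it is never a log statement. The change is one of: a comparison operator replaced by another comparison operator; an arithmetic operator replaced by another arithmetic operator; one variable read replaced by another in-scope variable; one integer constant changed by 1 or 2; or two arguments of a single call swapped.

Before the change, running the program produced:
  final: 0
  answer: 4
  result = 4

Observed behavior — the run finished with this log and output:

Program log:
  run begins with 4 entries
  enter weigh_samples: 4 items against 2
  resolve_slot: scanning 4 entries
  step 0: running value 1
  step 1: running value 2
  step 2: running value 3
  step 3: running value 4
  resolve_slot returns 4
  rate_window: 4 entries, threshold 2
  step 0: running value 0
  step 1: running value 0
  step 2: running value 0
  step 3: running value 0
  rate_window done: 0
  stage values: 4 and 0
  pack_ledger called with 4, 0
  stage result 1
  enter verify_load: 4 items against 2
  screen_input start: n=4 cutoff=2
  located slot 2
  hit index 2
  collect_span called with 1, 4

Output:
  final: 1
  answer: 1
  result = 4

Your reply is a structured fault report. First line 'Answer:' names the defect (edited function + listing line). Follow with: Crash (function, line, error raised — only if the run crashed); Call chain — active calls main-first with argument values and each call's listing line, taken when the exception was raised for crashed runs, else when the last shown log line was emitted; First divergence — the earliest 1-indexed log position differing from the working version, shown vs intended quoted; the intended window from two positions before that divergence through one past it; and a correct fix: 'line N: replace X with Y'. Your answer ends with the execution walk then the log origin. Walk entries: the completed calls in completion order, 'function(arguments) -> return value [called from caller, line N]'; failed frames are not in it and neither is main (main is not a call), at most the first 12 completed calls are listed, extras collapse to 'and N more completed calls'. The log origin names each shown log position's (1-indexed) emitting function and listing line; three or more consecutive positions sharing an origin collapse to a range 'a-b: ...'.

Answer: the defect is in rate_window at line 15.
Core observation: Log line 10 is where behavior first shows: 'step 0: running value 0' appears instead of 'step 0: running value 8'.
Call chain: main -> collect_span(1, 4) (called at line 61).
First divergence: position 10 — the shown line 'step 0: running value 0' should read 'step 0: running value 8'.
Intended log window:
  8: resolve_slot returns 4
  9: rate_window: 4 entries, threshold 2
  10: step 0: running value 8
  11: step 1: running value 14
Execution walk:
  resolve_slot([8, 6, 2, 10]) -> 4  [called from weigh_samples, line 29]
  rate_window([8, 6, 2, 10], 2) -> 0  [called from weigh_samples, line 30]
  pack_ledger(4, 0) -> 1  [called from weigh_samples, line 32]
  weigh_samples([8, 6, 2, 10], 2) -> 1  [called from main, line 58]
  screen_input([8, 6, 2, 10], 2) -> 2  [called from verify_load, line 43]
  verify_load([8, 6, 2, 10], 2) -> 4  [called from main, line 60]
  collect_span(1, 4) -> 1  [called from main, line 61]
Log origins:
  1: from main, line 57
  2: from weigh_samples, line 28
  3: from resolve_slot, line 2
  4-7: from resolve_slot, line 7
  8: from resolve_slot, line 8
  9: from rate_window, line 12
  10-13: from rate_window, line 17
  14: from rate_window, line 18
  15: from weigh_samples, line 31
  16: from pack_ledger, line 22
  17: from main, line 59
  18: from verify_load, line 42
  19: from screen_input, line 35
  20: from screen_input, line 38
  21: from verify_load, line 44
  22: from collect_span, line 49
A correct fix: line 15: replace `<` with `>`.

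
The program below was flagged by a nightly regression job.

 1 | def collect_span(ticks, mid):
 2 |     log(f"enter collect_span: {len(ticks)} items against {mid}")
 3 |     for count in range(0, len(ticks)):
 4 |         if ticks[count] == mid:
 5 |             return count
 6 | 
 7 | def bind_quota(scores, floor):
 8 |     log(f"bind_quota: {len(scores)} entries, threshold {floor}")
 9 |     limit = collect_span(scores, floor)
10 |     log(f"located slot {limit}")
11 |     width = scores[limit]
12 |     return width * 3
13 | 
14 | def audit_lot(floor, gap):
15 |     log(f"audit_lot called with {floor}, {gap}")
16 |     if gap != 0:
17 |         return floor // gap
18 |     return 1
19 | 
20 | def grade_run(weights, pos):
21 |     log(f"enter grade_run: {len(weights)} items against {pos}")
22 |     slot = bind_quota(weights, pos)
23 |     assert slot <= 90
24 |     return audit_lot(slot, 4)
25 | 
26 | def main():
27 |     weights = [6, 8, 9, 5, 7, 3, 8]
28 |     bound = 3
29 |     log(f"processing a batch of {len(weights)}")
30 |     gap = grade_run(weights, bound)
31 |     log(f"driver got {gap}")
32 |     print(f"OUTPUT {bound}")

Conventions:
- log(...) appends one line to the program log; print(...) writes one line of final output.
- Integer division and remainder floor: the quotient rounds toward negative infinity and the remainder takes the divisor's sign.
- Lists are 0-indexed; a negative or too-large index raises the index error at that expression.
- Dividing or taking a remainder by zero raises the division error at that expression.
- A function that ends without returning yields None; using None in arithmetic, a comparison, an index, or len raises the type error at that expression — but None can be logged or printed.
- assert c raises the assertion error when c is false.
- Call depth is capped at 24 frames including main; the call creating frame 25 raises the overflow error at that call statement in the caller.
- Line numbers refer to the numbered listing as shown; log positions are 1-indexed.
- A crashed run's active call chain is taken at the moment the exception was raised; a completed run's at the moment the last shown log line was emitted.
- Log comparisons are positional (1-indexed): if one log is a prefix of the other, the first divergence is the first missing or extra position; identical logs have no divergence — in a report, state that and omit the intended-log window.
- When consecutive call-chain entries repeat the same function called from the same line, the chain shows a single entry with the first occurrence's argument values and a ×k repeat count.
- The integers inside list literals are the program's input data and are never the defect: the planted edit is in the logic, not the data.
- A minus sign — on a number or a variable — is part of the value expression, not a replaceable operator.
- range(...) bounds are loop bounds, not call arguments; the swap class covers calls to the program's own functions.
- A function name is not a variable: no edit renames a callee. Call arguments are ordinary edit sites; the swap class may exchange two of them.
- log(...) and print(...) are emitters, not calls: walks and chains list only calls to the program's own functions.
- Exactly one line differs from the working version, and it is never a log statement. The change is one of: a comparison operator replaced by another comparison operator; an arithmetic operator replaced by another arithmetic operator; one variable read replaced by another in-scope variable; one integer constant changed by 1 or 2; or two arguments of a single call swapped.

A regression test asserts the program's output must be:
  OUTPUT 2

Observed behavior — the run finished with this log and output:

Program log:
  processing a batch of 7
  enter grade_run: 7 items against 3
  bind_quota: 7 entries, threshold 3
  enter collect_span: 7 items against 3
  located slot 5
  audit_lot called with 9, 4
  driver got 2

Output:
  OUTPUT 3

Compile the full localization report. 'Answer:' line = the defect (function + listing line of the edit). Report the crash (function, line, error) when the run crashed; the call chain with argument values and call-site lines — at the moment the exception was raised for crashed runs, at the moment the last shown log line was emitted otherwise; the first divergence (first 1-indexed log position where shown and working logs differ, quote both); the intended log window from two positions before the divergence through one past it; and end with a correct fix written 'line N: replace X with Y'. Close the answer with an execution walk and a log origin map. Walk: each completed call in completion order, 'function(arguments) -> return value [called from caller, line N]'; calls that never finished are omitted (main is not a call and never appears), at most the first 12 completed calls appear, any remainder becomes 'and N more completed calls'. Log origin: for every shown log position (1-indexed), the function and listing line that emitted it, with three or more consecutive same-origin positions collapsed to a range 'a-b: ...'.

Answer: the defect is in main at line 32.
Core observation: No log line changed; the fault shows up purely in the output.
Call chain: main.
First divergence: none (the log streams are identical).
Execution walk:
  collect_span([6, 8, 9, 5, 7, 3, 8], 3) -> 5  [called from bind_quota, line 9]
  bind_quota([6, 8, 9, 5, 7, 3, 8], 3) -> 9  [called from grade_run, line 22]
  audit_lot(9, 4) -> 2  [called from grade_run, line 24]
  grade_run([6, 8, 9, 5, 7, 3, 8], 3) -> 2  [called from main, line 30]
Origin of each log line:
  1: logged in main at line 29
  2: logged in grade_run at line 21
  3: logged in bind_quota at line 8
  4: logged in collect_span at line 2
  5: logged in bind_quota at line 10
  6: logged in audit_lot at line 15
  7: logged in main at line 31
A correct fix: line 32: replace `bound` with `gap`.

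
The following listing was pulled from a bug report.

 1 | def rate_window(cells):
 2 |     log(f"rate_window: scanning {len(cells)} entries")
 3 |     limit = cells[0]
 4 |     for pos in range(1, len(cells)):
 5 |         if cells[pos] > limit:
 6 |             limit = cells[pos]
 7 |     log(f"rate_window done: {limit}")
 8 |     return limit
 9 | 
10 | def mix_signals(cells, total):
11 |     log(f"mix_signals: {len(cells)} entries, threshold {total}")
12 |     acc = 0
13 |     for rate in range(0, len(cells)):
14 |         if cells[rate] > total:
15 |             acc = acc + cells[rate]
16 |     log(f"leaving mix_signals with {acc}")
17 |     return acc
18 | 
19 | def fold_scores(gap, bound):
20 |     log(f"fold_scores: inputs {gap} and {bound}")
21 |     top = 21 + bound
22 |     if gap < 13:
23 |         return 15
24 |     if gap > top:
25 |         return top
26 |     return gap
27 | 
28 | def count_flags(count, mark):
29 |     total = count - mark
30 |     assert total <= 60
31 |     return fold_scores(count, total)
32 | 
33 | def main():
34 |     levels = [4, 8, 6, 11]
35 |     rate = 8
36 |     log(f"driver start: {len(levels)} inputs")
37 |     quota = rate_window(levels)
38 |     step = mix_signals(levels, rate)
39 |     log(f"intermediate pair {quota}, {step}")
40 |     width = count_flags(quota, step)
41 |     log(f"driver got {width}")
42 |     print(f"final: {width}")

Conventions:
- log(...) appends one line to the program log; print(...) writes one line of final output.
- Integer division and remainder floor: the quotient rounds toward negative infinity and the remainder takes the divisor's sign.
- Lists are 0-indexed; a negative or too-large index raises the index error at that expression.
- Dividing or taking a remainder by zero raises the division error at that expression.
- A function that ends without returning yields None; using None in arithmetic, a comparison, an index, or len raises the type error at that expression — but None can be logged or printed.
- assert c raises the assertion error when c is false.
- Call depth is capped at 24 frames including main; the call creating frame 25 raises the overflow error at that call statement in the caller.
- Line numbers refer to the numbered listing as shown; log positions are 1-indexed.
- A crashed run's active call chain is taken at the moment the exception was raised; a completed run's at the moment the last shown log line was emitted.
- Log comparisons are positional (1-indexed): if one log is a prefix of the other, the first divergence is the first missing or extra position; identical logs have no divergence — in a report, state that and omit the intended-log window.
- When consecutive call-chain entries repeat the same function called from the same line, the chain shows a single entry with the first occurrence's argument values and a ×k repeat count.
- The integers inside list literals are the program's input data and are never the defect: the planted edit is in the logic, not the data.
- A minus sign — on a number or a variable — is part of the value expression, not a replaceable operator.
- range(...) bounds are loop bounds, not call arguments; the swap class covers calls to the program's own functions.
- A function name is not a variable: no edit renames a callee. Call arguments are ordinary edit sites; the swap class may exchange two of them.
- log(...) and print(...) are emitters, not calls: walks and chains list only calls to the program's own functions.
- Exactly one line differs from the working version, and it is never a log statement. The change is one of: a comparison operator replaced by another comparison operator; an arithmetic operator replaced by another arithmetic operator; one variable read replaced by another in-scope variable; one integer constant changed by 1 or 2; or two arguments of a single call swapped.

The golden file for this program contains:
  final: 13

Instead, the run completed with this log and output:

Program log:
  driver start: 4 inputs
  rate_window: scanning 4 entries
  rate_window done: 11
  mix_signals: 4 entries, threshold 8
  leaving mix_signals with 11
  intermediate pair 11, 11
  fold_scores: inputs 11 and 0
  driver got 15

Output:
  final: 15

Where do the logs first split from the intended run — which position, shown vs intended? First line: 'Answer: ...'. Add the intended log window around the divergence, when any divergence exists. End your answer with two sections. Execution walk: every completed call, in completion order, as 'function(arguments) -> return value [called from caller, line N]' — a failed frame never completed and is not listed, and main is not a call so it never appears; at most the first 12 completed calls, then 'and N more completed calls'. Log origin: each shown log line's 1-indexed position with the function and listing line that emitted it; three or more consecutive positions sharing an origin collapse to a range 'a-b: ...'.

Answer: at position 8 the run shows 'driver got 15' where the working version logs 'driver got 13'.
Intended log window:
  6: intermediate pair 11, 11
  7: fold_scores: inputs 11 and 0
  8: driver got 13
Execution walk:
  rate_window([4, 8, 6, 11]) -> 11  [called from main, line 37]
  mix_signals([4, 8, 6, 11], 8) -> 11  [called from main, line 38]
  fold_scores(11, 0) -> 15  [called from count_flags, line 31]
  count_flags(11, 11) -> 15  [called from main, line 40]
Log origins:
  1: emitted by main (line 36)
  2: emitted by rate_window (line 2)
  3: emitted by rate_window (line 7)
  4: emitted by mix_signals (line 11)
  5: emitted by mix_signals (line 16)
  6: emitted by main (line 39)
  7: emitted by fold_scores (line 20)
  8: emitted by main (line 41)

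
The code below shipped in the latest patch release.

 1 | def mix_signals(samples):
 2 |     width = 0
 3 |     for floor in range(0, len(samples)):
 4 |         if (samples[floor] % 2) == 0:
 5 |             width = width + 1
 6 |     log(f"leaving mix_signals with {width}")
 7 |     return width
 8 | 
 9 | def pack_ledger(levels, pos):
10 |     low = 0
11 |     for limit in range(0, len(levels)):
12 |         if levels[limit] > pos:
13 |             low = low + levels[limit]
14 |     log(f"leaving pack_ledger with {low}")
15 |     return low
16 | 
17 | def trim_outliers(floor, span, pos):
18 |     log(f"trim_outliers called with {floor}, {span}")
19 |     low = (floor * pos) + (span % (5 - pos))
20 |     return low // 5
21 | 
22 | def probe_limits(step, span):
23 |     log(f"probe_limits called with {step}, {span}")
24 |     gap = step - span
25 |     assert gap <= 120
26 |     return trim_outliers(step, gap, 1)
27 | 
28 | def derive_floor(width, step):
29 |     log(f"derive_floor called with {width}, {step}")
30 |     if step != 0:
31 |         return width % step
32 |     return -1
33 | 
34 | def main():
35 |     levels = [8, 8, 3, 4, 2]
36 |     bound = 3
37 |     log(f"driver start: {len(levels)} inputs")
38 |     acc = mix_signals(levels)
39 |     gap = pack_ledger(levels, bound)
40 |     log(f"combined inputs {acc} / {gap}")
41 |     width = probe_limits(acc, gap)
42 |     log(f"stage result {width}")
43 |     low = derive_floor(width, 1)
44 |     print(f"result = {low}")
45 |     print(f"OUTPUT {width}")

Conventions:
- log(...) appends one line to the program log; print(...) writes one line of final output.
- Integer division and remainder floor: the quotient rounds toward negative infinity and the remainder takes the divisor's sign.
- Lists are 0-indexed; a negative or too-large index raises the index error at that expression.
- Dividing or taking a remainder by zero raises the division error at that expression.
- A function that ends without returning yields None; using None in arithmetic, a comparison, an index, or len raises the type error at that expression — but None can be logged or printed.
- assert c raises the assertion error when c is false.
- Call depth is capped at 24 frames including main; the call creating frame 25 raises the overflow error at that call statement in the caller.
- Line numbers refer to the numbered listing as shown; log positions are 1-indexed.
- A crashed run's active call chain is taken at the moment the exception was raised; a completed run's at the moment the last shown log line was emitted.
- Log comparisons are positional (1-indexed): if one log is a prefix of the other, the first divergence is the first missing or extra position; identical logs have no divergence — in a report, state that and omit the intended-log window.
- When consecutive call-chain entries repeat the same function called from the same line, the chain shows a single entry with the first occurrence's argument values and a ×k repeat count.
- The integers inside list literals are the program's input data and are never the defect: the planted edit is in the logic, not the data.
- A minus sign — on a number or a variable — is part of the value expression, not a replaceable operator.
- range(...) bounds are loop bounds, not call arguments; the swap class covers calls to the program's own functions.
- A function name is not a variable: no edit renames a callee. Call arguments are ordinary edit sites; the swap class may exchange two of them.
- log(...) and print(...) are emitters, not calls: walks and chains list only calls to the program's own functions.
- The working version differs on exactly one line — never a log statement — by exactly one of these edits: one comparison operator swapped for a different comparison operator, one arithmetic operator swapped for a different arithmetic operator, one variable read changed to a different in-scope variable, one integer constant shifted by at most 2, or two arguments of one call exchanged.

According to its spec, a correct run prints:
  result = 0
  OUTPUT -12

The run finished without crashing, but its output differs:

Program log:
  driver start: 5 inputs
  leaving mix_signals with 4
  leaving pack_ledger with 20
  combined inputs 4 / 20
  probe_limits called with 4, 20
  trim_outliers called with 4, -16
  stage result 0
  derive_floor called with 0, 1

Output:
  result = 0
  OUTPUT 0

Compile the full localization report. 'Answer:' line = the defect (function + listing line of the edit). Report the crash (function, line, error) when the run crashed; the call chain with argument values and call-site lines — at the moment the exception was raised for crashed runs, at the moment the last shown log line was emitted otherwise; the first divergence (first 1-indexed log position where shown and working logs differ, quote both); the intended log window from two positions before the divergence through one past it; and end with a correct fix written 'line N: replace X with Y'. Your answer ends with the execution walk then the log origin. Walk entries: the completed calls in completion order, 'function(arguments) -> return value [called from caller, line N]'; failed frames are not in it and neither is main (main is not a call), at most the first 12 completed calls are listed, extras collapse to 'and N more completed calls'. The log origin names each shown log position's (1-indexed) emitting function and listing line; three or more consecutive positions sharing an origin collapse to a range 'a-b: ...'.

Answer: the defect is in trim_outliers at line 19.
Core observation: Log line 7 is where behavior first shows: 'stage result 0' appears instead of 'stage result -12'.
Call chain: main -> derive_floor(0, 1) (called at line 43).
First divergence: at position 7 the run shows 'stage result 0' where the working version logs 'stage result -12'.
Intended log window:
  5: probe_limits called with 4, 20
  6: trim_outliers called with 4, -16
  7: stage result -12
  8: derive_floor called with -12, 1
Execution walk:
  mix_signals([8, 8, 3, 4, 2]) -> 4  [called from main, line 38]
  pack_ledger([8, 8, 3, 4, 2], 3) -> 20  [called from main, line 39]
  trim_outliers(4, -16, 1) -> 0  [called from probe_limits, line 26]
  probe_limits(4, 20) -> 0  [called from main, line 41]
  derive_floor(0, 1) -> 0  [called from main, line 43]
Log origins:
  1: from main, line 37
  2: from mix_signals, line 6
  3: from pack_ledger, line 14
  4: from main, line 40
  5: from probe_limits, line 23
  6: from trim_outliers, line 18
  7: from main, line 42
  8: from derive_floor, line 29
A correct fix: line 19: replace `%` with `*`.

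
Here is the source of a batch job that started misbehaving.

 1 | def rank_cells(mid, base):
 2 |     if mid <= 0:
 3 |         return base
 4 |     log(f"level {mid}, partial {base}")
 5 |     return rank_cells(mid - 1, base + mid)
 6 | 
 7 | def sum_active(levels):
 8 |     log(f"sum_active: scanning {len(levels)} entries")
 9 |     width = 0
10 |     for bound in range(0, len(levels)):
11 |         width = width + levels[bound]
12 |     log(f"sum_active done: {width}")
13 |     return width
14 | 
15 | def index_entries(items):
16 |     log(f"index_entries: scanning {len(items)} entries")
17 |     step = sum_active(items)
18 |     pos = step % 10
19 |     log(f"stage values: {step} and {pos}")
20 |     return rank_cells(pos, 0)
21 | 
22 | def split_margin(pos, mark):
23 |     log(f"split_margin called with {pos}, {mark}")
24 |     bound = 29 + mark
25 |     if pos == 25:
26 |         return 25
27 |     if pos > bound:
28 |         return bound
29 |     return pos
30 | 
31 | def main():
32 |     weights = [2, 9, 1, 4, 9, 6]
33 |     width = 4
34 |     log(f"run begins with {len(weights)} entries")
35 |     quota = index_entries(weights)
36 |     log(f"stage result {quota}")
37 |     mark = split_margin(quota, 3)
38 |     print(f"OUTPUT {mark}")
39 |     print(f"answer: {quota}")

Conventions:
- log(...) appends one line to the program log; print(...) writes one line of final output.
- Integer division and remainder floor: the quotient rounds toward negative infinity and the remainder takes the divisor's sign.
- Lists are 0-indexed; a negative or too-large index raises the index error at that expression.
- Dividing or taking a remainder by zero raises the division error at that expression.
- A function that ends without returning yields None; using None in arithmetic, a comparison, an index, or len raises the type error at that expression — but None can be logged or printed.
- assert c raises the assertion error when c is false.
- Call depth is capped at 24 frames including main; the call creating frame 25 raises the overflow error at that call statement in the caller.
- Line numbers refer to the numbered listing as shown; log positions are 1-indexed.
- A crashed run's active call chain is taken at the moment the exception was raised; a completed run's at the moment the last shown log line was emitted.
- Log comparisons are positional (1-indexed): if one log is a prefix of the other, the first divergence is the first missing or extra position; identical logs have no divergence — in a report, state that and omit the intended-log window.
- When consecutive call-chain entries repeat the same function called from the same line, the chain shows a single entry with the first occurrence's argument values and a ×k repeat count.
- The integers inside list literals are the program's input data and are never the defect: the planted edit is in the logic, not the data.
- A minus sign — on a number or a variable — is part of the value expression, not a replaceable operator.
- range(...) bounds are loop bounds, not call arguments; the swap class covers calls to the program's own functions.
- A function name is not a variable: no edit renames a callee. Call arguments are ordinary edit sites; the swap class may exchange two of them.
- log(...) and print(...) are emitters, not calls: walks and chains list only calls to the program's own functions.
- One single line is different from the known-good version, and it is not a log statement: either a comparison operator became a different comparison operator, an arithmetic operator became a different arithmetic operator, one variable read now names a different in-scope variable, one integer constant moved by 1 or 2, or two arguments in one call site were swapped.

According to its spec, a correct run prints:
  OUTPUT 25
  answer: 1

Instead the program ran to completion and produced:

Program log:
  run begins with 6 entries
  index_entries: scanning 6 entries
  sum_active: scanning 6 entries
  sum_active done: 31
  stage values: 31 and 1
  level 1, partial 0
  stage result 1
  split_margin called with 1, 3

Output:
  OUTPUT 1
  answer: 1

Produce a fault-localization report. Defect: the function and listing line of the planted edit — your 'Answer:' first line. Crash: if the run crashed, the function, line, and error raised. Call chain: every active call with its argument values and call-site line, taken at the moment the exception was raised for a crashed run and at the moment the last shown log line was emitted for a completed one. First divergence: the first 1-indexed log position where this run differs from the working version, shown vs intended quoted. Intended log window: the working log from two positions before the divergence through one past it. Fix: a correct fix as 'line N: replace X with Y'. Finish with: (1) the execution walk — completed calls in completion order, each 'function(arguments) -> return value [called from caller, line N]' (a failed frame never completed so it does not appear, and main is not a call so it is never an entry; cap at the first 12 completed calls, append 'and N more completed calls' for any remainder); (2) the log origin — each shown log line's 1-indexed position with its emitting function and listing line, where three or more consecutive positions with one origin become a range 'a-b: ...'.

Answer: the defect is in split_margin at line 25.
Key observation: The two runs log identically and part ways only at the printed values.
Call chain: main -> split_margin(1, 3) (called at line 37).
First divergence: none; the two logs match at every position.
Execution walk:
  sum_active([2, 9, 1, 4, 9, 6]) -> 31  [called from index_entries, line 17]
  rank_cells(0, 1) -> 1  [called from rank_cells, line 5]
  rank_cells(1, 0) -> 1  [called from index_entries, line 20]
  index_entries([2, 9, 1, 4, 9, 6]) -> 1  [called from main, line 35]
  split_margin(1, 3) -> 1  [called from main, line 37]
Origin of each log line:
  1: logged in main at line 34
  2: logged in index_entries at line 16
  3: logged in sum_active at line 8
  4: logged in sum_active at line 12
  5: logged in index_entries at line 19
  6: logged in rank_cells at line 4
  7: logged in main at line 36
  8: logged in split_margin at line 23
A correct fix: line 25: replace `==` with `<`.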